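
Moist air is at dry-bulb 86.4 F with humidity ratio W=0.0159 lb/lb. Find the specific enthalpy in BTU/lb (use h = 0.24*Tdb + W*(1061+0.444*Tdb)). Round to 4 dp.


h = 0.24*86.4 + 0.0159*(1061+0.444*86.4) = 38.2158 BTU/lb

38.2158 BTU/lb


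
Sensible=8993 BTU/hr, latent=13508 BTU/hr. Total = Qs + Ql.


Qt = 8993 + 13508 = 22501 BTU/hr

22501 BTU/hr


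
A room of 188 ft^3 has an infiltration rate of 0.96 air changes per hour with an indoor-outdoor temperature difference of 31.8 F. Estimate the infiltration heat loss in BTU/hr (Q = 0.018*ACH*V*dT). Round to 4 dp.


Q = 0.018 * 0.96 * 188 * 31.8 = 103.3068 BTU/hr

103.3068 BTU/hr


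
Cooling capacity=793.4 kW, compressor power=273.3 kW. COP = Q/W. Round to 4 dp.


COP = 793.4 / 273.3 = 2.9030

2.9030


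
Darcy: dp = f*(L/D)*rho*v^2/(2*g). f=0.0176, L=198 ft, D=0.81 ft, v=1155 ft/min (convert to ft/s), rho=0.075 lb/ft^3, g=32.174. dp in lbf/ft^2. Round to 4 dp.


v_fps = 1155/60 = 19.25 ft/s
dp = 0.0176*(198/0.81)*0.075*19.25^2/(2*32.174) = 1.8581 lbf/ft^2

1.8581 lbf/ft^2


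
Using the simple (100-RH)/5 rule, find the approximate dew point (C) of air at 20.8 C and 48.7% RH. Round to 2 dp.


Td = 20.8 - (100-48.7)/5 = 10.54 C

10.54 C


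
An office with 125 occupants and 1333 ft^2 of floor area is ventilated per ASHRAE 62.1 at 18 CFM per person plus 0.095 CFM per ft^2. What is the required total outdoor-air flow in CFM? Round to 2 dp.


Total = 125*18 + 1333*0.095 = 2376.64 CFM

2376.64 CFM


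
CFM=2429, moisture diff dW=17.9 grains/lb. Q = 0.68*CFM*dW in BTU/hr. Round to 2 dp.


Q = 0.68 * 2429 * 17.9 = 29565.79 BTU/hr

29565.79 BTU/hr


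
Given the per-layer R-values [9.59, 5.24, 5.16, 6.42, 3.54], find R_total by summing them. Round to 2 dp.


R_total = 9.59 + 5.24 + 5.16 + 6.42 + 3.54 = 29.95

29.95


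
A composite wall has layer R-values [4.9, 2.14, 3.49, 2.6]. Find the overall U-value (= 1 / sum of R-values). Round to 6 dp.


R_total = 4.9 + 2.14 + 3.49 + 2.6 = 13.13
U = 1/13.13 = 0.076161

0.076161


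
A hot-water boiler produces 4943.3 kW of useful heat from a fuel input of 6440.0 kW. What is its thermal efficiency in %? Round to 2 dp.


eta = (4943.3/6440.0)*100 = 76.76 %

76.76 %


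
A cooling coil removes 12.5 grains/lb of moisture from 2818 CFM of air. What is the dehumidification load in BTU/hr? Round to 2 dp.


Q = 0.68 * 2818 * 12.5 = 23953.00 BTU/hr

23953.00 BTU/hr


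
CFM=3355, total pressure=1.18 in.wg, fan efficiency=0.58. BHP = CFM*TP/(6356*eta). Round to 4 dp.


BHP = 3355 * 1.18 / (6356 * 0.58) = 1.0739 hp

1.0739 hp


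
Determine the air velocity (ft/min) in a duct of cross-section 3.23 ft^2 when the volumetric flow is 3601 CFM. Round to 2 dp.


V = 3601 / 3.23 = 1114.86 ft/min

1114.86 ft/min


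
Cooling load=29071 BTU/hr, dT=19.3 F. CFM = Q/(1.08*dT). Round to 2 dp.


CFM = 29071 / (1.08 * 19.3) = 1394.69

1394.69 CFM


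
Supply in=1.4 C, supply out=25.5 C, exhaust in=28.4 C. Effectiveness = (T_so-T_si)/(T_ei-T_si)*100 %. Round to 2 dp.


eff = (25.5-1.4)/(28.4-1.4)*100 = 89.26 %

89.26 %


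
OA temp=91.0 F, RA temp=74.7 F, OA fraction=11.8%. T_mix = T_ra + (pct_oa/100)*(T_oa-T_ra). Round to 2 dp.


T_mix = 74.7 + (11.8/100)*(91.0-74.7) = 76.62 F

76.62 F


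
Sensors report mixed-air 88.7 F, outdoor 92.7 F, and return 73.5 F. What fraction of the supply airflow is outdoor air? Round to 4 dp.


frac = (88.7 - 73.5) / (92.7 - 73.5) = 0.7917

0.7917


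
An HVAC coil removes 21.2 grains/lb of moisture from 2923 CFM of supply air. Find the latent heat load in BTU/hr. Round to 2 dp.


Q = 0.68 * 2923 * 21.2 = 42137.97 BTU/hr

42137.97 BTU/hr


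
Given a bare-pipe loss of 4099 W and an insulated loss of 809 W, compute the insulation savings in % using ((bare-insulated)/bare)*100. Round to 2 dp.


Savings = ((4099-809)/4099)*100 = 80.26 %

80.26 %


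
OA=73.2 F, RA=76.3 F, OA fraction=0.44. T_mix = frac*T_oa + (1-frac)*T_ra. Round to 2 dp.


T_mix = 0.44*73.2 + 0.56*76.3 = 74.94 F

74.94 F


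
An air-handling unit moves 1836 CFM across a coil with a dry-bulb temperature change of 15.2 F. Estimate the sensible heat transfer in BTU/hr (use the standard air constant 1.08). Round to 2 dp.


Q = 1.08 * 1836 * 15.2 = 30139.78 BTU/hr

30139.78 BTU/hr


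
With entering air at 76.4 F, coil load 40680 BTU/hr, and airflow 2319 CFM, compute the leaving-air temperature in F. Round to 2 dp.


dT = 40680/(1.08*2319) = 16.2426
T_leave = 76.4 - 16.2426 = 60.16 F

60.16 F


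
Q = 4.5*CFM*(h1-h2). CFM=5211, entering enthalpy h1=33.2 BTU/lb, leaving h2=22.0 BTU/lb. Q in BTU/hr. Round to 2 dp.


Q = 4.5 * 5211 * (33.2 - 22.0) = 262634.40 BTU/hr

262634.40 BTU/hr


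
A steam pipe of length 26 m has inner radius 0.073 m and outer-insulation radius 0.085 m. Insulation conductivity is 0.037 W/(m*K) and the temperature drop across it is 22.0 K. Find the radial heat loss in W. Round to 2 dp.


Q = 2*pi*0.037*26*22.0/ln(0.085/0.073) = 873.75 W

873.75 W


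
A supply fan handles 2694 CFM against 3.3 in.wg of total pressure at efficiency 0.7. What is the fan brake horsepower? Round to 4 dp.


BHP = 2694 * 3.3 / (6356 * 0.7) = 1.9982 hp

1.9982 hp


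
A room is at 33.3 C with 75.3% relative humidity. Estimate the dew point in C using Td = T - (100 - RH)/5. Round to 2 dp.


Td = 33.3 - (100-75.3)/5 = 28.36 C

28.36 C


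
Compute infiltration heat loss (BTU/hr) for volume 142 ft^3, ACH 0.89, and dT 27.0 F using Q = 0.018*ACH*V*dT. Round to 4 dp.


Q = 0.018 * 0.89 * 142 * 27.0 = 61.4207 BTU/hr

61.4207 BTU/hr


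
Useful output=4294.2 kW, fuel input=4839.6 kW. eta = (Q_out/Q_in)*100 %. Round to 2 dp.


eta = (4294.2/4839.6)*100 = 88.73 %

88.73 %


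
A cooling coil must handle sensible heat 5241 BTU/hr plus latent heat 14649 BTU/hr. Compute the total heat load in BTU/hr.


Qt = 5241 + 14649 = 19890 BTU/hr

19890 BTU/hr


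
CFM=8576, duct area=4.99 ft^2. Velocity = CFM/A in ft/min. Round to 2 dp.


V = 8576 / 4.99 = 1718.64 ft/min

1718.64 ft/min


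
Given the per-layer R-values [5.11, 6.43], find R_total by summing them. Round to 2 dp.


R_total = 5.11 + 6.43 = 11.54

11.54


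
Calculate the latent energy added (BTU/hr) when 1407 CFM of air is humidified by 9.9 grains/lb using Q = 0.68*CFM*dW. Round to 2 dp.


Q = 0.68 * 1407 * 9.9 = 9471.92 BTU/hr

9471.92 BTU/hr


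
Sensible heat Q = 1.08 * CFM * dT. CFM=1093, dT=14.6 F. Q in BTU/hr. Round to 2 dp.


Q = 1.08 * 1093 * 14.6 = 17234.42 BTU/hr

17234.42 BTU/hr


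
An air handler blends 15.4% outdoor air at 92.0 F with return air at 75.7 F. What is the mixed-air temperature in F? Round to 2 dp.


T_mix = 75.7 + (15.4/100)*(92.0-75.7) = 78.21 F

78.21 F


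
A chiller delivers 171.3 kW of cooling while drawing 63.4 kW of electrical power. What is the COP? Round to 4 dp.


COP = 171.3 / 63.4 = 2.7019

2.7019


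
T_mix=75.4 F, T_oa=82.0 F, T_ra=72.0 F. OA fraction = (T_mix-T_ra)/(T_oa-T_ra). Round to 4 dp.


frac = (75.4 - 72.0) / (82.0 - 72.0) = 0.3400

0.3400


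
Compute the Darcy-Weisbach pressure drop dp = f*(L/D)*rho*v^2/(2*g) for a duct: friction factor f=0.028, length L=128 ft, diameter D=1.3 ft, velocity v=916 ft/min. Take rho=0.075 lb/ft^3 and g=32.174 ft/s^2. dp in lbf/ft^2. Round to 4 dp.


v_fps = 916/60 = 15.2667 ft/s
dp = 0.028*(128/1.3)*0.075*15.2667^2/(2*32.174) = 0.7489 lbf/ft^2

0.7489 lbf/ft^2


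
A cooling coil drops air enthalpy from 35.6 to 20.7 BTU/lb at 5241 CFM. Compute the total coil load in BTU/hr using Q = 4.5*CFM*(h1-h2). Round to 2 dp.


Q = 4.5 * 5241 * (35.6 - 20.7) = 351409.05 BTU/hr

351409.05 BTU/hr


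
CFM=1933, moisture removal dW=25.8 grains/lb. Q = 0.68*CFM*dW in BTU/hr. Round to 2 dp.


Q = 0.68 * 1933 * 25.8 = 33912.55 BTU/hr

33912.55 BTU/hr


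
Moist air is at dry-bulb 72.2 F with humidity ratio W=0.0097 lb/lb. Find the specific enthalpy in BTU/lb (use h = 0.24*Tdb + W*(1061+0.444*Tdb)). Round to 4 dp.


h = 0.24*72.2 + 0.0097*(1061+0.444*72.2) = 27.9307 BTU/lb

27.9307 BTU/lb


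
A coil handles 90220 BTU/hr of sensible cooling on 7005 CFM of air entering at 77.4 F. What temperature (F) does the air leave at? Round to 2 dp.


dT = 90220/(1.08*7005) = 11.9253
T_leave = 77.4 - 11.9253 = 65.47 F

65.47 F


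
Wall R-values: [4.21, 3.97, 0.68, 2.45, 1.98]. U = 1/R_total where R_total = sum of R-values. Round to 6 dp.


R_total = 4.21 + 3.97 + 0.68 + 2.45 + 1.98 = 13.29
U = 1/13.29 = 0.075245

0.075245


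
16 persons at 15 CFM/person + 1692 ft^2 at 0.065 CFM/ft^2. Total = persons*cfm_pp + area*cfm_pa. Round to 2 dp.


Total = 16*15 + 1692*0.065 = 349.98 CFM

349.98 CFM


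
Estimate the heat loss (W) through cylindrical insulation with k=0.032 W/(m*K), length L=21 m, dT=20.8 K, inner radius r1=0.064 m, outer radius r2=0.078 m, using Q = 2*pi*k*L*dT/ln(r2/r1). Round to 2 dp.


Q = 2*pi*0.032*21*20.8/ln(0.078/0.064) = 443.95 W

443.95 W


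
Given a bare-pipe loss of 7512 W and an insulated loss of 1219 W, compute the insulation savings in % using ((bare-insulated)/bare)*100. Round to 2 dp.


Savings = ((7512-1219)/7512)*100 = 83.77 %

83.77 %


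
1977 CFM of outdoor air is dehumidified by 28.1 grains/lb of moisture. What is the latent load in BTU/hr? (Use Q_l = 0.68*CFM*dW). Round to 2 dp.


Q = 0.68 * 1977 * 28.1 = 37776.52 BTU/hr

37776.52 BTU/hr


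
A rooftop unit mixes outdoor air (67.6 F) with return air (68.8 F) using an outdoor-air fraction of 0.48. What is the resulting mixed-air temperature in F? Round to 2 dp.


T_mix = 0.48*67.6 + 0.52*68.8 = 68.22 F

68.22 F


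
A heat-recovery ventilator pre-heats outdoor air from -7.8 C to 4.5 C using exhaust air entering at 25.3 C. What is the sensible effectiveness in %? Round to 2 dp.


eff = (4.5-(-7.8))/(25.3-(-7.8))*100 = 37.16 %

37.16 %


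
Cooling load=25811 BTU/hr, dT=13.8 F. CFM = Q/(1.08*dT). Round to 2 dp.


CFM = 25811 / (1.08 * 13.8) = 1731.82

1731.82 CFM


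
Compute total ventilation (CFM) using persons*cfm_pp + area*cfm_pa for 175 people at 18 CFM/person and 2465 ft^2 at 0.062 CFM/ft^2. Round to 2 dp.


Total = 175*18 + 2465*0.062 = 3302.83 CFM

3302.83 CFM


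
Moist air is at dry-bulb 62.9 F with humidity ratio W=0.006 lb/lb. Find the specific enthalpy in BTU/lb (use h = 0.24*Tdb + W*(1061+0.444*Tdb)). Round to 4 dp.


h = 0.24*62.9 + 0.006*(1061+0.444*62.9) = 21.6296 BTU/lb

21.6296 BTU/lb


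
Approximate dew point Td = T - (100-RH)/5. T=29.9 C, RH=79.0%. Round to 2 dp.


Td = 29.9 - (100-79.0)/5 = 25.70 C

25.70 C


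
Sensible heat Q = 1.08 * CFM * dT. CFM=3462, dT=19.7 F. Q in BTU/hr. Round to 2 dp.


Q = 1.08 * 3462 * 19.7 = 73657.51 BTU/hr

73657.51 BTU/hr


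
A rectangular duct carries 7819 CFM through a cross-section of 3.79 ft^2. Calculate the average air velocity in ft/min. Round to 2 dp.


V = 7819 / 3.79 = 2063.06 ft/min

2063.06 ft/min


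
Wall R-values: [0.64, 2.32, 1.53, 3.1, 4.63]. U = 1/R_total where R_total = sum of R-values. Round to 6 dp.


R_total = 0.64 + 2.32 + 1.53 + 3.1 + 4.63 = 12.22
U = 1/12.22 = 0.081833

0.081833


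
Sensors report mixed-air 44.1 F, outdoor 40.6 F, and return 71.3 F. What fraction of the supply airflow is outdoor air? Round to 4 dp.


frac = (44.1 - 71.3) / (40.6 - 71.3) = 0.8860

0.8860


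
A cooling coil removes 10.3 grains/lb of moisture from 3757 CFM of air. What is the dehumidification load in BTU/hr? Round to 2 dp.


Q = 0.68 * 3757 * 10.3 = 26314.03 BTU/hr

26314.03 BTU/hr


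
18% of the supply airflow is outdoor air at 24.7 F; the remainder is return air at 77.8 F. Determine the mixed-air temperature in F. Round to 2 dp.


T_mix = 0.18*24.7 + 0.82*77.8 = 68.24 F

68.24 F


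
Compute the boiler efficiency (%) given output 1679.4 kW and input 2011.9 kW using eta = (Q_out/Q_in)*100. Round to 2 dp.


eta = (1679.4/2011.9)*100 = 83.47 %

83.47 %


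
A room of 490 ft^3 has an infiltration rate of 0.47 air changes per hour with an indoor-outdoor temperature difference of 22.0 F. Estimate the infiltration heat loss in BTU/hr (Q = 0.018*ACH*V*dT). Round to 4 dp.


Q = 0.018 * 0.47 * 490 * 22.0 = 91.1988 BTU/hr

91.1988 BTU/hr


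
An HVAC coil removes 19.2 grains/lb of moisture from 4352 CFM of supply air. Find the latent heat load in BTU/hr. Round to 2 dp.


Q = 0.68 * 4352 * 19.2 = 56819.71 BTU/hr

56819.71 BTU/hr


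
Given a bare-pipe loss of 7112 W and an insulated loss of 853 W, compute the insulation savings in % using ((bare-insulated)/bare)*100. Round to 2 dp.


Savings = ((7112-853)/7112)*100 = 88.01 %

88.01 %


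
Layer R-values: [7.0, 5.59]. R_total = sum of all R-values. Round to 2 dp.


R_total = 7.0 + 5.59 = 12.59

12.59


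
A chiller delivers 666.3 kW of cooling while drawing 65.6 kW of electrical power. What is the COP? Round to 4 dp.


COP = 666.3 / 65.6 = 10.1570

10.1570


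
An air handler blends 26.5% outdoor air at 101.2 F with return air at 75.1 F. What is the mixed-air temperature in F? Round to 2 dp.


T_mix = 75.1 + (26.5/100)*(101.2-75.1) = 82.02 F

82.02 F


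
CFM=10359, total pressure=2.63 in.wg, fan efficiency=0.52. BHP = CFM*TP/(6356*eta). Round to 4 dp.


BHP = 10359 * 2.63 / (6356 * 0.52) = 8.2430 hp

8.2430 hp


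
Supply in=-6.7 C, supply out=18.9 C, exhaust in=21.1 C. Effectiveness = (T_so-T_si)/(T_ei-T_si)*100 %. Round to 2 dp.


eff = (18.9-(-6.7))/(21.1-(-6.7))*100 = 92.09 %

92.09 %


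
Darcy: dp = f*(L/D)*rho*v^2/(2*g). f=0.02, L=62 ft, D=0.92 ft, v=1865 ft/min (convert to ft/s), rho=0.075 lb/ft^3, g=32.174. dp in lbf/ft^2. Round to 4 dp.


v_fps = 1865/60 = 31.0833 ft/s
dp = 0.02*(62/0.92)*0.075*31.0833^2/(2*32.174) = 1.5178 lbf/ft^2

1.5178 lbf/ft^2


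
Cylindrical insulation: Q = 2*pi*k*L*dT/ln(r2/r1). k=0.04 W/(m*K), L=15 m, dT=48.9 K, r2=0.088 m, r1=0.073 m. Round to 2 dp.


Q = 2*pi*0.04*15*48.9/ln(0.088/0.073) = 986.47 W

986.47 W


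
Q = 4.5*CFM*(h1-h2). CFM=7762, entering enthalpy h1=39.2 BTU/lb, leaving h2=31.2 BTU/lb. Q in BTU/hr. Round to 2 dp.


Q = 4.5 * 7762 * (39.2 - 31.2) = 279432.00 BTU/hr

279432.00 BTU/hr


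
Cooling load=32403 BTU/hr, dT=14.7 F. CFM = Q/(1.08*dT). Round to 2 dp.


CFM = 32403 / (1.08 * 14.7) = 2041.01

2041.01 CFM


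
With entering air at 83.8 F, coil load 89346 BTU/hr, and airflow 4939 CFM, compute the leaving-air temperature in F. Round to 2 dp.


dT = 89346/(1.08*4939) = 16.7499
T_leave = 83.8 - 16.7499 = 67.05 F

67.05 F


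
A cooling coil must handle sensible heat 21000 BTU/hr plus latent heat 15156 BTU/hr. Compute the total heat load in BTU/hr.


Qt = 21000 + 15156 = 36156 BTU/hr

36156 BTU/hr


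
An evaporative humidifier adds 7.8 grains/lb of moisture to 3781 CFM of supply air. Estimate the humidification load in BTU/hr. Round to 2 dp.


Q = 0.68 * 3781 * 7.8 = 20054.42 BTU/hr

20054.42 BTU/hr


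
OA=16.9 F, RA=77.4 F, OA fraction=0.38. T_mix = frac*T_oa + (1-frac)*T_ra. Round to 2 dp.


T_mix = 0.38*16.9 + 0.62*77.4 = 54.41 F

54.41 F


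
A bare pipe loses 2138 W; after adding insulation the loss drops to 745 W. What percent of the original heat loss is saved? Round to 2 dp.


Savings = ((2138-745)/2138)*100 = 65.15 %

65.15 %


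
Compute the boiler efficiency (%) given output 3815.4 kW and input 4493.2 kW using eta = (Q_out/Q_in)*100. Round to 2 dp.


eta = (3815.4/4493.2)*100 = 84.91 %

84.91 %


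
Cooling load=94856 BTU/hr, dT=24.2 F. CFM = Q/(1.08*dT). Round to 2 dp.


CFM = 94856 / (1.08 * 24.2) = 3629.32

3629.32 CFM


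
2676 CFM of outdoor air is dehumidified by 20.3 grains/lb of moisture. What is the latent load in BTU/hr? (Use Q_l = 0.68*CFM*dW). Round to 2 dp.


Q = 0.68 * 2676 * 20.3 = 36939.50 BTU/hr

36939.50 BTU/hr


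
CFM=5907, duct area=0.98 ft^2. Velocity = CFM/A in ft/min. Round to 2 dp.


V = 5907 / 0.98 = 6027.55 ft/min

6027.55 ft/min


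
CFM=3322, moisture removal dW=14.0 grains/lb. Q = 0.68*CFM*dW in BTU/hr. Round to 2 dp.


Q = 0.68 * 3322 * 14.0 = 31625.44 BTU/hr

31625.44 BTU/hr


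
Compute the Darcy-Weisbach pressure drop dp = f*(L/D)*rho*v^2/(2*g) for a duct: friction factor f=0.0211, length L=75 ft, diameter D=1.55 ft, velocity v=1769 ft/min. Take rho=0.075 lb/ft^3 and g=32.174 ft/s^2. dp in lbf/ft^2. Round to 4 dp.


v_fps = 1769/60 = 29.4833 ft/s
dp = 0.0211*(75/1.55)*0.075*29.4833^2/(2*32.174) = 1.0344 lbf/ft^2

1.0344 lbf/ft^2


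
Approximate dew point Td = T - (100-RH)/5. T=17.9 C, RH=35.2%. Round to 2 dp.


Td = 17.9 - (100-35.2)/5 = 4.94 C

4.94 C


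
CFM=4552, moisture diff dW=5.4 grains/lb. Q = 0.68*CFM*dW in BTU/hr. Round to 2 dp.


Q = 0.68 * 4552 * 5.4 = 16714.94 BTU/hr

16714.94 BTU/hr


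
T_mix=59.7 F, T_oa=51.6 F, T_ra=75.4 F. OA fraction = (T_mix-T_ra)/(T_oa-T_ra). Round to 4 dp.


frac = (59.7 - 75.4) / (51.6 - 75.4) = 0.6597

0.6597


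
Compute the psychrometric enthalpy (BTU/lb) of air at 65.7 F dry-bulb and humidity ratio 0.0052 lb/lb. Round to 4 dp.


h = 0.24*65.7 + 0.0052*(1061+0.444*65.7) = 21.4369 BTU/lb

21.4369 BTU/lb


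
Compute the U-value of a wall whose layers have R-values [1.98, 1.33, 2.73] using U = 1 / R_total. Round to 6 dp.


R_total = 1.98 + 1.33 + 2.73 = 6.04
U = 1/6.04 = 0.165563

0.165563


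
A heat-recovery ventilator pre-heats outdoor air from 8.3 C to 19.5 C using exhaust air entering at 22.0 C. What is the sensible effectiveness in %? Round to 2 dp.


eff = (19.5-8.3)/(22.0-8.3)*100 = 81.75 %

81.75 %


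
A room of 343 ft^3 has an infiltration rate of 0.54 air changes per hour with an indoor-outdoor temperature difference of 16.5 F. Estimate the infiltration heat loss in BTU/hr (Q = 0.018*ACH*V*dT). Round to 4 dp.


Q = 0.018 * 0.54 * 343 * 16.5 = 55.0103 BTU/hr

55.0103 BTU/hr


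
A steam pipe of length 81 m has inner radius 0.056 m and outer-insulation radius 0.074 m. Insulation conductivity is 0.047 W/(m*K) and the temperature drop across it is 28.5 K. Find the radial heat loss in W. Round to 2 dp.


Q = 2*pi*0.047*81*28.5/ln(0.074/0.056) = 2445.96 W

2445.96 W


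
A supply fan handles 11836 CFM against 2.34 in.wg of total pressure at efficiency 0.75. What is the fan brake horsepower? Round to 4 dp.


BHP = 11836 * 2.34 / (6356 * 0.75) = 5.8100 hp

5.8100 hp


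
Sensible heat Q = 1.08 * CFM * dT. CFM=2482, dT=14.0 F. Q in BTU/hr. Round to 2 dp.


Q = 1.08 * 2482 * 14.0 = 37527.84 BTU/hr

37527.84 BTU/hr


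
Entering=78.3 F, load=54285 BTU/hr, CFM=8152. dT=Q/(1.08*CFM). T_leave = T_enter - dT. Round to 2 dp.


dT = 54285/(1.08*8152) = 6.1658
T_leave = 78.3 - 6.1658 = 72.13 F

72.13 F


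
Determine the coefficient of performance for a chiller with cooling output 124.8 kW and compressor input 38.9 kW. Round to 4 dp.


COP = 124.8 / 38.9 = 3.2082

3.2082


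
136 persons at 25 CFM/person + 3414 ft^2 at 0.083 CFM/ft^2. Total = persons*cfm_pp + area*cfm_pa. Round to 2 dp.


Total = 136*25 + 3414*0.083 = 3683.36 CFM

3683.36 CFM


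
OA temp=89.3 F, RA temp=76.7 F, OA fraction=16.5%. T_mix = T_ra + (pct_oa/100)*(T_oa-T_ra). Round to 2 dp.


T_mix = 76.7 + (16.5/100)*(89.3-76.7) = 78.78 F

78.78 F


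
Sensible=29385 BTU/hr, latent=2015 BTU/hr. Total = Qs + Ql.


Qt = 29385 + 2015 = 31400 BTU/hr

31400 BTU/hr


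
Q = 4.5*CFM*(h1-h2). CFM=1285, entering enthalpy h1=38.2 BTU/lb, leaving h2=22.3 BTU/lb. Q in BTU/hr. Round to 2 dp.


Q = 4.5 * 1285 * (38.2 - 22.3) = 91941.75 BTU/hr

91941.75 BTU/hr


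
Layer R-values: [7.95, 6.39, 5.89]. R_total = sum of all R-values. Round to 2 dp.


R_total = 7.95 + 6.39 + 5.89 = 20.23

20.23


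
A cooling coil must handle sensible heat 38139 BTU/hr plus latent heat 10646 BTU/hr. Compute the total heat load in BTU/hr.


Qt = 38139 + 10646 = 48785 BTU/hr

48785 BTU/hr


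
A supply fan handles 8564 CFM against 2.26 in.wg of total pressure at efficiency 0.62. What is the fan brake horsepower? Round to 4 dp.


BHP = 8564 * 2.26 / (6356 * 0.62) = 4.9114 hp

4.9114 hp


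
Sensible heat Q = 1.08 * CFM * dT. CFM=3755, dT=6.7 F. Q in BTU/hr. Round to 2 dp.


Q = 1.08 * 3755 * 6.7 = 27171.18 BTU/hr

27171.18 BTU/hr


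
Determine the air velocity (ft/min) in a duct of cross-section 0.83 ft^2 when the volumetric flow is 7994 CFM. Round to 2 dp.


V = 7994 / 0.83 = 9631.33 ft/min

9631.33 ft/min


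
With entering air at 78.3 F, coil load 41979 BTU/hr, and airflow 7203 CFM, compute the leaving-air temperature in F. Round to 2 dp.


dT = 41979/(1.08*7203) = 5.3963
T_leave = 78.3 - 5.3963 = 72.90 F

72.90 F


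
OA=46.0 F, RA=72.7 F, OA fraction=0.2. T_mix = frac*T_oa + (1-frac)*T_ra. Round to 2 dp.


T_mix = 0.2*46.0 + 0.8*72.7 = 67.36 F

67.36 F


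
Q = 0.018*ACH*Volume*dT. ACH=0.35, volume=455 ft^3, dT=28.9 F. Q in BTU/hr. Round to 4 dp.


Q = 0.018 * 0.35 * 455 * 28.9 = 82.8419 BTU/hr

82.8419 BTU/hr


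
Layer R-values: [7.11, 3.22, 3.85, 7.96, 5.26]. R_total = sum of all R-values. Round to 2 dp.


R_total = 7.11 + 3.22 + 3.85 + 7.96 + 5.26 = 27.40

27.40


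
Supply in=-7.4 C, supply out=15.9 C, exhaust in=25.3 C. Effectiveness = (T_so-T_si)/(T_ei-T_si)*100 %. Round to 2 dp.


eff = (15.9-(-7.4))/(25.3-(-7.4))*100 = 71.25 %

71.25 %


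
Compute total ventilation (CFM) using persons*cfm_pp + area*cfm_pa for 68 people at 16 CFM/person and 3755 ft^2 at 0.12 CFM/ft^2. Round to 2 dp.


Total = 68*16 + 3755*0.12 = 1538.60 CFM

1538.60 CFM


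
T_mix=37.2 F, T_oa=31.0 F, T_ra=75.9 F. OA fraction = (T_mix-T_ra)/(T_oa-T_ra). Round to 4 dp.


frac = (37.2 - 75.9) / (31.0 - 75.9) = 0.8619

0.8619


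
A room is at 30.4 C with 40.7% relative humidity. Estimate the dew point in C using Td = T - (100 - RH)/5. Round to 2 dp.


Td = 30.4 - (100-40.7)/5 = 18.54 C

18.54 C


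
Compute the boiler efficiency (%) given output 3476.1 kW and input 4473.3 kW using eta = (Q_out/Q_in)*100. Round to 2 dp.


eta = (3476.1/4473.3)*100 = 77.71 %

77.71 %


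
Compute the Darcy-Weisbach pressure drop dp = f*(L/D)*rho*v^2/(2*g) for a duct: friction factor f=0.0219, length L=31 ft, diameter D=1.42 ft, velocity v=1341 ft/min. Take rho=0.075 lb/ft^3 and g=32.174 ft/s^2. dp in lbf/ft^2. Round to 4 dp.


v_fps = 1341/60 = 22.35 ft/s
dp = 0.0219*(31/1.42)*0.075*22.35^2/(2*32.174) = 0.2784 lbf/ft^2

0.2784 lbf/ft^2


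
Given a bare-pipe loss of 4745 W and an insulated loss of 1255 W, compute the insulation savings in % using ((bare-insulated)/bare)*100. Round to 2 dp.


Savings = ((4745-1255)/4745)*100 = 73.55 %

73.55 %


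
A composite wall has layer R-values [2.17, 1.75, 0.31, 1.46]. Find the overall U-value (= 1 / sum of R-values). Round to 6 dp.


R_total = 2.17 + 1.75 + 0.31 + 1.46 = 5.69
U = 1/5.69 = 0.175747

0.175747


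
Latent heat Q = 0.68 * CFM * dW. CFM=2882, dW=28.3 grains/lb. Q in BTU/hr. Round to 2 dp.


Q = 0.68 * 2882 * 28.3 = 55461.21 BTU/hr

55461.21 BTU/hr


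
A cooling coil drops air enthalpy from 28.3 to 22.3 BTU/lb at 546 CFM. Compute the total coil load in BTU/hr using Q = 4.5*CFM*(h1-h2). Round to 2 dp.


Q = 4.5 * 546 * (28.3 - 22.3) = 14742.00 BTU/hr

14742.00 BTU/hr


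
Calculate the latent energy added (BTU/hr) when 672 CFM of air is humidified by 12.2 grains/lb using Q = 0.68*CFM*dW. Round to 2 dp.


Q = 0.68 * 672 * 12.2 = 5574.91 BTU/hr

5574.91 BTU/hr


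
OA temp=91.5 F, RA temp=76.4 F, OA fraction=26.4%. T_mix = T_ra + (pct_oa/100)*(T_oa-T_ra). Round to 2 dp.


T_mix = 76.4 + (26.4/100)*(91.5-76.4) = 80.39 F

80.39 F


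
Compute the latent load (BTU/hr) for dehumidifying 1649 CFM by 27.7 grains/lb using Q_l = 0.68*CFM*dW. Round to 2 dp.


Q = 0.68 * 1649 * 27.7 = 31060.56 BTU/hr

31060.56 BTU/hr


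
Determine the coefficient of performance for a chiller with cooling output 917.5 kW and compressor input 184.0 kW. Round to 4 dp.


COP = 917.5 / 184.0 = 4.9864

4.9864


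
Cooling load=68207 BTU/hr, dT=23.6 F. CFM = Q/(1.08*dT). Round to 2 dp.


CFM = 68207 / (1.08 * 23.6) = 2676.04

2676.04 CFM


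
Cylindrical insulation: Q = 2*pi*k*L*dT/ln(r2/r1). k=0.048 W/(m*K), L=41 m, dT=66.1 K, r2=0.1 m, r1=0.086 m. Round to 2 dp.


Q = 2*pi*0.048*41*66.1/ln(0.1/0.086) = 5419.25 W

5419.25 W


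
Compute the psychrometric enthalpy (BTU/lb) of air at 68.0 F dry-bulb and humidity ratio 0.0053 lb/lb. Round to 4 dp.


h = 0.24*68.0 + 0.0053*(1061+0.444*68.0) = 22.1033 BTU/lb

22.1033 BTU/lb


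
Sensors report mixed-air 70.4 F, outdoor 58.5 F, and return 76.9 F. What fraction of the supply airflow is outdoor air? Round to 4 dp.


frac = (70.4 - 76.9) / (58.5 - 76.9) = 0.3533

0.3533


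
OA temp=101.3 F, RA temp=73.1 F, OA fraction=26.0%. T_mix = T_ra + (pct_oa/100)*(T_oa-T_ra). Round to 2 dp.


T_mix = 73.1 + (26.0/100)*(101.3-73.1) = 80.43 F

80.43 F


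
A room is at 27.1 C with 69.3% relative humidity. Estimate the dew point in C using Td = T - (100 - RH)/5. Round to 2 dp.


Td = 27.1 - (100-69.3)/5 = 20.96 C

20.96 C


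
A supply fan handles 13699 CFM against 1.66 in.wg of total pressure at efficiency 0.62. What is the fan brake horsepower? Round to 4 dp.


BHP = 13699 * 1.66 / (6356 * 0.62) = 5.7706 hp

5.7706 hp


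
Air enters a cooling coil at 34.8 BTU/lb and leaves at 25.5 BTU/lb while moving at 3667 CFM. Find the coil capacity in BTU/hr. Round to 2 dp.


Q = 4.5 * 3667 * (34.8 - 25.5) = 153463.95 BTU/hr

153463.95 BTU/hr


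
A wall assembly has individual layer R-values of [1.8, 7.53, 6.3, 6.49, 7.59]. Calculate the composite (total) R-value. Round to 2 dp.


R_total = 1.8 + 7.53 + 6.3 + 6.49 + 7.59 = 29.71

29.71


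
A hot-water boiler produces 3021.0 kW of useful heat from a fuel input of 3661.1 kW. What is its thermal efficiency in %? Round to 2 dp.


eta = (3021.0/3661.1)*100 = 82.52 %

82.52 %


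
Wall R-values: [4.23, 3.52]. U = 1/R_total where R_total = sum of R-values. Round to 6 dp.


R_total = 4.23 + 3.52 = 7.75
U = 1/7.75 = 0.129032

0.129032


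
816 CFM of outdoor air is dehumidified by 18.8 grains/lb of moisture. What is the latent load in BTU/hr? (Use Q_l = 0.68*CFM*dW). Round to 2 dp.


Q = 0.68 * 816 * 18.8 = 10431.74 BTU/hr

10431.74 BTU/hr


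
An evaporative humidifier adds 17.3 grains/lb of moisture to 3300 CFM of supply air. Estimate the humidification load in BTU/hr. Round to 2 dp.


Q = 0.68 * 3300 * 17.3 = 38821.20 BTU/hr

38821.20 BTU/hr


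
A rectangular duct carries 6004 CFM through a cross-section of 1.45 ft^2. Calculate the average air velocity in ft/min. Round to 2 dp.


V = 6004 / 1.45 = 4140.69 ft/min

4140.69 ft/min


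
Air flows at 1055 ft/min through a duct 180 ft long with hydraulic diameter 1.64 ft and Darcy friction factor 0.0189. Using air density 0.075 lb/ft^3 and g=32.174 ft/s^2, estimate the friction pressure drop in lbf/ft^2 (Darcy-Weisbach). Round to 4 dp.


v_fps = 1055/60 = 17.5833 ft/s
dp = 0.0189*(180/1.64)*0.075*17.5833^2/(2*32.174) = 0.7475 lbf/ft^2

0.7475 lbf/ft^2


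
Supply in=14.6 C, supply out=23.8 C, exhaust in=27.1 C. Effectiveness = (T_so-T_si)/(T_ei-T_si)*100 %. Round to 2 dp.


eff = (23.8-14.6)/(27.1-14.6)*100 = 73.60 %

73.60 %


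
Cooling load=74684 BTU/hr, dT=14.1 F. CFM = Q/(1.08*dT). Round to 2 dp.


CFM = 74684 / (1.08 * 14.1) = 4904.39

4904.39 CFM


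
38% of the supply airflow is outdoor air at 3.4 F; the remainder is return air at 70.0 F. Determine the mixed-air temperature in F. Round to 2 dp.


T_mix = 0.38*3.4 + 0.62*70.0 = 44.69 F

44.69 F


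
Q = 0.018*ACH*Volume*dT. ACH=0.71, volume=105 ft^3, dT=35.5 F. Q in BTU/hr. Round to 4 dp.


Q = 0.018 * 0.71 * 105 * 35.5 = 47.6375 BTU/hr

47.6375 BTU/hr


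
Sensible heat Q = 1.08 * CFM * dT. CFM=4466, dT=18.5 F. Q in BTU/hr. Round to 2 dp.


Q = 1.08 * 4466 * 18.5 = 89230.68 BTU/hr

89230.68 BTU/hr


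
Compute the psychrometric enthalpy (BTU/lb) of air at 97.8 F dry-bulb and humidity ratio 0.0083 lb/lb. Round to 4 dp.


h = 0.24*97.8 + 0.0083*(1061+0.444*97.8) = 32.6387 BTU/lb

32.6387 BTU/lb


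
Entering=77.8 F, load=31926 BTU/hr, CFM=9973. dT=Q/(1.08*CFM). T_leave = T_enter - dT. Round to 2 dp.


dT = 31926/(1.08*9973) = 2.9641
T_leave = 77.8 - 2.9641 = 74.84 F

74.84 F


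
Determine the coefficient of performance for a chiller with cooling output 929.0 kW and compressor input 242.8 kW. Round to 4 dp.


COP = 929.0 / 242.8 = 3.8262

3.8262


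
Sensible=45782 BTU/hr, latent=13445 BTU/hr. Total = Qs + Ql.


Qt = 45782 + 13445 = 59227 BTU/hr

59227 BTU/hr


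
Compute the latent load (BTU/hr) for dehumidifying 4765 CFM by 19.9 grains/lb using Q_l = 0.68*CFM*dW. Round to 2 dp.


Q = 0.68 * 4765 * 19.9 = 64479.98 BTU/hr

64479.98 BTU/hr


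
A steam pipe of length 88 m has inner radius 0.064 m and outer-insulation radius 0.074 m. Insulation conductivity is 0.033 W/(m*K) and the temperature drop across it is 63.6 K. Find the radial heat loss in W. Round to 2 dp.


Q = 2*pi*0.033*88*63.6/ln(0.074/0.064) = 7993.20 W

7993.20 W


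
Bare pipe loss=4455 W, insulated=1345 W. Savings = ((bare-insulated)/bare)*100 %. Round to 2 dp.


Savings = ((4455-1345)/4455)*100 = 69.81 %

69.81 %


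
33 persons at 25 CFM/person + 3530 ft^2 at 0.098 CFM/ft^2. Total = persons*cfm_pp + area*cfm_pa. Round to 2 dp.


Total = 33*25 + 3530*0.098 = 1170.94 CFM

1170.94 CFM


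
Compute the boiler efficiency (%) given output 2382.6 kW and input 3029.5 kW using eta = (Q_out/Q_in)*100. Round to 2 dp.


eta = (2382.6/3029.5)*100 = 78.65 %

78.65 %


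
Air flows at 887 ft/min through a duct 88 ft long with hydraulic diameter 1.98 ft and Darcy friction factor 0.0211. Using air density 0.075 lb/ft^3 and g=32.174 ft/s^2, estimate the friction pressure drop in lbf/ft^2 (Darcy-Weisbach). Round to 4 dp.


v_fps = 887/60 = 14.7833 ft/s
dp = 0.0211*(88/1.98)*0.075*14.7833^2/(2*32.174) = 0.2389 lbf/ft^2

0.2389 lbf/ft^2


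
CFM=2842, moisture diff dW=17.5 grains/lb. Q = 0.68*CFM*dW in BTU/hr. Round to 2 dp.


Q = 0.68 * 2842 * 17.5 = 33819.80 BTU/hr

33819.80 BTU/hr


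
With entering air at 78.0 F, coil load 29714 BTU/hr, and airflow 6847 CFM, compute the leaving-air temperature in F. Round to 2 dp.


dT = 29714/(1.08*6847) = 4.0183
T_leave = 78.0 - 4.0183 = 73.98 F

73.98 F


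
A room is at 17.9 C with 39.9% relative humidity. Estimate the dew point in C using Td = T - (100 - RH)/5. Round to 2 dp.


Td = 17.9 - (100-39.9)/5 = 5.88 C

5.88 C


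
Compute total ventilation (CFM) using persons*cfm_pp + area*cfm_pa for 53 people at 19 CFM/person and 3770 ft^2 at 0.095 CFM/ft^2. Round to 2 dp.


Total = 53*19 + 3770*0.095 = 1365.15 CFM

1365.15 CFM


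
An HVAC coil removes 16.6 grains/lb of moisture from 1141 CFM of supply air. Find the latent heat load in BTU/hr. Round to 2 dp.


Q = 0.68 * 1141 * 16.6 = 12879.61 BTU/hr

12879.61 BTU/hr


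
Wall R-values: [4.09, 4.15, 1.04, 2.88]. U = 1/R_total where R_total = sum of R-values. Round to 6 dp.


R_total = 4.09 + 4.15 + 1.04 + 2.88 = 12.16
U = 1/12.16 = 0.082237

0.082237


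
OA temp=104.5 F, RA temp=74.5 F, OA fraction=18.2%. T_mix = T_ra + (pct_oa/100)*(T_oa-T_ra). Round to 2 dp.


T_mix = 74.5 + (18.2/100)*(104.5-74.5) = 79.96 F

79.96 F


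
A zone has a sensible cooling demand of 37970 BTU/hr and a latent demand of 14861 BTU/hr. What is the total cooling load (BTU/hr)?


Qt = 37970 + 14861 = 52831 BTU/hr

52831 BTU/hr


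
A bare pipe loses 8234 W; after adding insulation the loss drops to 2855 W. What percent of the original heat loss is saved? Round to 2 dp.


Savings = ((8234-2855)/8234)*100 = 65.33 %

65.33 %


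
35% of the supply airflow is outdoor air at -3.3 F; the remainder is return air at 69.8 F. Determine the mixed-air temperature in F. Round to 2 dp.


T_mix = 0.35*(-3.3) + 0.65*69.8 = 44.22 F

44.22 F


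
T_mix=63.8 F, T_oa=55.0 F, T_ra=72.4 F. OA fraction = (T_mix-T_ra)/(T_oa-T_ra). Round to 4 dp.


frac = (63.8 - 72.4) / (55.0 - 72.4) = 0.4943

0.4943


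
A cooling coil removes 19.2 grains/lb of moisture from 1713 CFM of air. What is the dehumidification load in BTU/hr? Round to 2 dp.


Q = 0.68 * 1713 * 19.2 = 22364.93 BTU/hr

22364.93 BTU/hr


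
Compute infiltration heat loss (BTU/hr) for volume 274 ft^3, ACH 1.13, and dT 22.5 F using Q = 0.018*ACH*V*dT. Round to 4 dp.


Q = 0.018 * 1.13 * 274 * 22.5 = 125.3961 BTU/hr

125.3961 BTU/hr


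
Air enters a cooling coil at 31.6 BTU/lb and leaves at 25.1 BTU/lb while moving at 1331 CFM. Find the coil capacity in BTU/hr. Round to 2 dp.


Q = 4.5 * 1331 * (31.6 - 25.1) = 38931.75 BTU/hr

38931.75 BTU/hr


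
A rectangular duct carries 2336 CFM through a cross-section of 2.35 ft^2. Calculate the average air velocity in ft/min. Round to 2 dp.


V = 2336 / 2.35 = 994.04 ft/min

994.04 ft/min


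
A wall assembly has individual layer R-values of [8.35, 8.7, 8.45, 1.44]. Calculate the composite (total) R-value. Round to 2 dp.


R_total = 8.35 + 8.7 + 8.45 + 1.44 = 26.94

26.94


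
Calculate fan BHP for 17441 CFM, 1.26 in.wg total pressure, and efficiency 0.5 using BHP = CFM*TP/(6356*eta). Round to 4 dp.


BHP = 17441 * 1.26 / (6356 * 0.5) = 6.9149 hp

6.9149 hp


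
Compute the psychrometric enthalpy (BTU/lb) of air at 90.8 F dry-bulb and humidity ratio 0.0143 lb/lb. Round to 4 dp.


h = 0.24*90.8 + 0.0143*(1061+0.444*90.8) = 37.5408 BTU/lb

37.5408 BTU/lb


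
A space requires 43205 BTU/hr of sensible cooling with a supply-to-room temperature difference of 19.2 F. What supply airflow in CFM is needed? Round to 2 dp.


CFM = 43205 / (1.08 * 19.2) = 2083.57

2083.57 CFM


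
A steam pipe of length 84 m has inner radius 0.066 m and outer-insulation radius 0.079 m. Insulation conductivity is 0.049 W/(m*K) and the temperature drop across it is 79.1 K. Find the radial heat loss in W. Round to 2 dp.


Q = 2*pi*0.049*84*79.1/ln(0.079/0.066) = 11377.81 W

11377.81 W


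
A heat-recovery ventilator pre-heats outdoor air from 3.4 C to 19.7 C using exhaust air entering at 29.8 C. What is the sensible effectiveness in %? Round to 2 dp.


eff = (19.7-3.4)/(29.8-3.4)*100 = 61.74 %

61.74 %


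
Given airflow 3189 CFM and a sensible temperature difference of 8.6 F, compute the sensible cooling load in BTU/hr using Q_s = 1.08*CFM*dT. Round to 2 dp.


Q = 1.08 * 3189 * 8.6 = 29619.43 BTU/hr

29619.43 BTU/hr


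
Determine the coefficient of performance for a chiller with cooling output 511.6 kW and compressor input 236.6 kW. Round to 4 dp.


COP = 511.6 / 236.6 = 2.1623

2.1623


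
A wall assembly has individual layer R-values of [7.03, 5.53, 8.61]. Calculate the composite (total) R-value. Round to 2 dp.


R_total = 7.03 + 5.53 + 8.61 = 21.17

21.17


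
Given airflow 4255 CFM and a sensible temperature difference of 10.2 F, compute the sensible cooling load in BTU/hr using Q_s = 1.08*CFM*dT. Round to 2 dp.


Q = 1.08 * 4255 * 10.2 = 46873.08 BTU/hr

46873.08 BTU/hr


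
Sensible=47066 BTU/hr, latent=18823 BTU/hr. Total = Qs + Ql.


Qt = 47066 + 18823 = 65889 BTU/hr

65889 BTU/hr


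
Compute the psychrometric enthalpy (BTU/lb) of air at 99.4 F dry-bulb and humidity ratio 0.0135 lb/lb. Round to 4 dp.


h = 0.24*99.4 + 0.0135*(1061+0.444*99.4) = 38.7753 BTU/lb

38.7753 BTU/lb


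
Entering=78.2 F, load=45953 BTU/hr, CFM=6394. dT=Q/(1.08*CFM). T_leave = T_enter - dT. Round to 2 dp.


dT = 45953/(1.08*6394) = 6.6545
T_leave = 78.2 - 6.6545 = 71.55 F

71.55 F


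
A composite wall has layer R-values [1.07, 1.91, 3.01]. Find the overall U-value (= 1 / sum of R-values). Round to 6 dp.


R_total = 1.07 + 1.91 + 3.01 = 5.99
U = 1/5.99 = 0.166945

0.166945


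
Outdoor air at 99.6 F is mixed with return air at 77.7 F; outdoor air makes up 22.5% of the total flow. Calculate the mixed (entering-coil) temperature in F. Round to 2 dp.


T_mix = 77.7 + (22.5/100)*(99.6-77.7) = 82.63 F

82.63 F


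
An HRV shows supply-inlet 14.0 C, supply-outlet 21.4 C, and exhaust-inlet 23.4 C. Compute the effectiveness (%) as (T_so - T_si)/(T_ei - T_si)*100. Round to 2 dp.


eff = (21.4-14.0)/(23.4-14.0)*100 = 78.72 %

78.72 %


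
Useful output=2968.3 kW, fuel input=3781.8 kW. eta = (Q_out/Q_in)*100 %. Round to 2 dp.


eta = (2968.3/3781.8)*100 = 78.49 %

78.49 %


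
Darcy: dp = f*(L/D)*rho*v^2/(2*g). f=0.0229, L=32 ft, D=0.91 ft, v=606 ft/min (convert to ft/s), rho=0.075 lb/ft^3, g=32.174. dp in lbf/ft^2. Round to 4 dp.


v_fps = 606/60 = 10.1 ft/s
dp = 0.0229*(32/0.91)*0.075*10.1^2/(2*32.174) = 0.0957 lbf/ft^2

0.0957 lbf/ft^2


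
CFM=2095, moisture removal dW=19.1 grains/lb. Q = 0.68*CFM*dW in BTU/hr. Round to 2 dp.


Q = 0.68 * 2095 * 19.1 = 27209.86 BTU/hr

27209.86 BTU/hr


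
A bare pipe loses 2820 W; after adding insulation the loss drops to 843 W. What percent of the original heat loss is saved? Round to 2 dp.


Savings = ((2820-843)/2820)*100 = 70.11 %

70.11 %


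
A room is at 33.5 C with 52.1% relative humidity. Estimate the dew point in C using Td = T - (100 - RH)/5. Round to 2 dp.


Td = 33.5 - (100-52.1)/5 = 23.92 C

23.92 C


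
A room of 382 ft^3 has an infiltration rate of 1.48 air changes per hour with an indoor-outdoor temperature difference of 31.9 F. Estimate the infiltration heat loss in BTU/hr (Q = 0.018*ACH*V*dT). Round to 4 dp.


Q = 0.018 * 1.48 * 382 * 31.9 = 324.6297 BTU/hr

324.6297 BTU/hr


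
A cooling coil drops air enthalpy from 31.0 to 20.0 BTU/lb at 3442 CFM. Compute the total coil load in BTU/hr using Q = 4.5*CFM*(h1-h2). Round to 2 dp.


Q = 4.5 * 3442 * (31.0 - 20.0) = 170379.00 BTU/hr

170379.00 BTU/hr


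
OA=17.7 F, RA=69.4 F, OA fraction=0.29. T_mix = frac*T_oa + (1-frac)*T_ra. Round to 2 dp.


T_mix = 0.29*17.7 + 0.71*69.4 = 54.41 F

54.41 F


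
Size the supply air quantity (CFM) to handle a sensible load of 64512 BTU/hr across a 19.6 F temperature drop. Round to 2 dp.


CFM = 64512 / (1.08 * 19.6) = 3047.62

3047.62 CFM


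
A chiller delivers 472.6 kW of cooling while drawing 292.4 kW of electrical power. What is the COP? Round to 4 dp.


COP = 472.6 / 292.4 = 1.6163

1.6163


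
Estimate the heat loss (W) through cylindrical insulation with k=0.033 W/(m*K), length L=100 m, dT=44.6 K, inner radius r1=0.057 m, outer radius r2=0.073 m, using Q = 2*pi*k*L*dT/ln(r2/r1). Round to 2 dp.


Q = 2*pi*0.033*100*44.6/ln(0.073/0.057) = 3737.79 W

3737.79 W


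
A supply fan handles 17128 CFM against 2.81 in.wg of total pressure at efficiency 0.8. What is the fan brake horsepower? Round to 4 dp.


BHP = 17128 * 2.81 / (6356 * 0.8) = 9.4654 hp

9.4654 hp


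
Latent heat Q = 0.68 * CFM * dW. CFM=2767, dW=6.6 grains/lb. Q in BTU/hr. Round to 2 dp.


Q = 0.68 * 2767 * 6.6 = 12418.30 BTU/hr

12418.30 BTU/hr


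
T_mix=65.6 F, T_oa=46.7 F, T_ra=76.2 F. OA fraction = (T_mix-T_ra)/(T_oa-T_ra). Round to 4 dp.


frac = (65.6 - 76.2) / (46.7 - 76.2) = 0.3593

0.3593


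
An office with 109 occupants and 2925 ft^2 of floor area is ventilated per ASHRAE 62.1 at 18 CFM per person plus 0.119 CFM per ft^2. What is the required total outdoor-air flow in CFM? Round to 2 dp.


Total = 109*18 + 2925*0.119 = 2310.08 CFM

2310.08 CFM


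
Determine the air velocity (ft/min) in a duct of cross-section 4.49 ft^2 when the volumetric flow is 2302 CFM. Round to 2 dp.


V = 2302 / 4.49 = 512.69 ft/min

512.69 ft/min
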